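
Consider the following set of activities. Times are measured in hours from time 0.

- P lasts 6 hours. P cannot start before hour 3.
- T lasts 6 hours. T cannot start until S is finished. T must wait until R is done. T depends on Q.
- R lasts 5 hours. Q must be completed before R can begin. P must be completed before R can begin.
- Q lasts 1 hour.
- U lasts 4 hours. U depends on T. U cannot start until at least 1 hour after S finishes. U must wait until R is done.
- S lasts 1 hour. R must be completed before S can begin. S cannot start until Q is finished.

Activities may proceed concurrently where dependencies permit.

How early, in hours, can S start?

14

Q has no prerequisites, so it starts at hour 0 and finishes at hour 1.
P cannot begin until its own release at hour 3. It runs from hour 3 to 3 + 6 = hour 9.
R has to wait for Q (finishes hour 1); P (finishes hour 9). The latest of these is hour 9, so R runs hour 9 to 9 + 5 = hour 14.
S waits on R (finishes hour 14); Q (finishes hour 1). The latest of these is hour 14, which is the earliest S can start.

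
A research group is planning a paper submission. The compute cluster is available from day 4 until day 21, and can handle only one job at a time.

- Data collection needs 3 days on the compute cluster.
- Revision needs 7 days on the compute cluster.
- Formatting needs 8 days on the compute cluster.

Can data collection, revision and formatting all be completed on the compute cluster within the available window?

The compute cluster window is 21 − 4 = 17 days.
Running back to back, the jobs need 3 + 7 + 8 = 18 days on the compute cluster.
Since 18 > 17, they cannot all fit.

No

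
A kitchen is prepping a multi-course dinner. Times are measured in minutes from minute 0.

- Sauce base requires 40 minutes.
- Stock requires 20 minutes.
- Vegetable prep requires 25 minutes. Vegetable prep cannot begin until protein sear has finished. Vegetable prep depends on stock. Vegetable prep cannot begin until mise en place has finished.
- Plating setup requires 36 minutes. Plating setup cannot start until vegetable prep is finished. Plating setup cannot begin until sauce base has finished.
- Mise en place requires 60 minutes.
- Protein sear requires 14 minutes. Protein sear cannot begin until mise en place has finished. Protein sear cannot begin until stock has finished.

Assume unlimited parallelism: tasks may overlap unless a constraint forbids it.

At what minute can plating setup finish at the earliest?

135

Sauce base can start immediately at minute 0; it finishes at minute 40.
Stock has no prerequisites, so it starts at minute 0 and finishes at minute 20.
Mise en place can start immediately at minute 0; it finishes at minute 60.
For protein sear: mise en place (finishes minute 60); stock (finishes minute 20). Taking the maximum gives a start of minute 60, and it finishes at 60 + 14 = minute 74.
Vegetable prep has to wait for protein sear (finishes minute 74); stock (finishes minute 20); mise en place (finishes minute 60). The latest of these is minute 74, so vegetable prep runs minute 74 to 74 + 25 = minute 99.
Plating setup needs all of vegetable prep (finishes minute 99); sauce base (finishes minute 40). That puts its earliest start at minute 99; it finishes at 99 + 36 = minute 135.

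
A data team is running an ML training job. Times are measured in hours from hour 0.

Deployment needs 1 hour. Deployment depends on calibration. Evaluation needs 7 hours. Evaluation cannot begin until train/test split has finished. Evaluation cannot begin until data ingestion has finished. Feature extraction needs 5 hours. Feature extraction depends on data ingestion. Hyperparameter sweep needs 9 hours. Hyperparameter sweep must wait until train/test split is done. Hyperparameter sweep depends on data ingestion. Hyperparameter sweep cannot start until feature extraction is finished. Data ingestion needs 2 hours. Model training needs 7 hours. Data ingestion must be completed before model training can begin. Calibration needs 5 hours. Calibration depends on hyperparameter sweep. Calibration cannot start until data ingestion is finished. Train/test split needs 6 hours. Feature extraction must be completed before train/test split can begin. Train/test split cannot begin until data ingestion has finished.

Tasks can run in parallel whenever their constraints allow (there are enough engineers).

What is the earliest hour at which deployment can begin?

Data ingestion has no prerequisites, so it starts at hour 0 and finishes at hour 2.
Feature extraction cannot begin until data ingestion (finishes hour 2). It runs from hour 2 to 2 + 5 = hour 7.
Train/test split needs all of feature extraction (finishes hour 7); data ingestion (finishes hour 2). That puts its earliest start at hour 7; it finishes at 7 + 6 = hour 13.
For hyperparameter sweep: train/test split (finishes hour 13); data ingestion (finishes hour 2); feature extraction (finishes hour 7). Taking the maximum gives a start of hour 13, and it finishes at 13 + 9 = hour 22.
Calibration needs all of hyperparameter sweep (finishes hour 22); data ingestion (finishes hour 2). That puts its earliest start at hour 22; it finishes at 22 + 5 = hour 27.
Deployment waits on calibration (finishes hour 27), so the earliest it can start is hour 27.

27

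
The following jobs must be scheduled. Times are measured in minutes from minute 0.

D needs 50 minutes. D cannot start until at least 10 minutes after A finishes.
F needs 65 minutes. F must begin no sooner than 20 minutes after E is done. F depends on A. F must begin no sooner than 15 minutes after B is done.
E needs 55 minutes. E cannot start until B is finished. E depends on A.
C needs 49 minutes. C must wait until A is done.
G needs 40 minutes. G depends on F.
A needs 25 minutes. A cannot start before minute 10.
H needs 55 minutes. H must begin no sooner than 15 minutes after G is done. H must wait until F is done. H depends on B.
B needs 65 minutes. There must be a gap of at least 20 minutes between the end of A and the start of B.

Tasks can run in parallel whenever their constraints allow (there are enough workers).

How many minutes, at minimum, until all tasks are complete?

370

After its own release at minute 10, A can start at minute 10 and finishes at minute 35.
After A (finishes minute 35, plus 10-minute gap → minute 45), D can start at minute 45 and finishes at minute 95.
After A (finishes minute 35), C can start at minute 35 and finishes at minute 84.
After A (finishes minute 35, plus 20-minute gap → minute 55), B can start at minute 55 and finishes at minute 120.
For E: B (finishes minute 120); A (finishes minute 35). Taking the maximum gives a start of minute 120, and it finishes at 120 + 55 = minute 175.
F cannot start until E (finishes minute 175, plus 20-minute gap → minute 195); A (finishes minute 35); B (finishes minute 120, plus 15-minute gap → minute 135). The controlling bound is minute 195, so F finishes at 195 + 65 = minute 260.
G cannot begin until F (finishes minute 260). It runs from minute 260 to 260 + 40 = minute 300.
H cannot start until G (finishes minute 300, plus 15-minute gap → minute 315); F (finishes minute 260); B (finishes minute 120). The controlling bound is minute 315, so H finishes at 315 + 55 = minute 370.
All tasks are finished once the last one completes. Finish times: A at 35, B at 120, C at 84, D at 95, E at 175, F at 260, G at 300, H at 370. The latest is minute 370.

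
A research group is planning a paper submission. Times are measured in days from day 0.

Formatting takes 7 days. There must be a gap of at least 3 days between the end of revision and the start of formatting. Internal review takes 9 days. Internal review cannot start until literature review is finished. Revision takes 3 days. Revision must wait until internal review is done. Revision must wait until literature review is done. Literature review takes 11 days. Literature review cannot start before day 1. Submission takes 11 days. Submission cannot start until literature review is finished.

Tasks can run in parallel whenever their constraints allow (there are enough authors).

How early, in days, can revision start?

After its own release at day 1, literature review can start at day 1 and finishes at day 12.
Internal review cannot begin until literature review (finishes day 12). It runs from day 12 to 12 + 9 = day 21.
Revision waits on internal review (finishes day 21); literature review (finishes day 12). The latest of these is day 21, which is the earliest revision can start.

21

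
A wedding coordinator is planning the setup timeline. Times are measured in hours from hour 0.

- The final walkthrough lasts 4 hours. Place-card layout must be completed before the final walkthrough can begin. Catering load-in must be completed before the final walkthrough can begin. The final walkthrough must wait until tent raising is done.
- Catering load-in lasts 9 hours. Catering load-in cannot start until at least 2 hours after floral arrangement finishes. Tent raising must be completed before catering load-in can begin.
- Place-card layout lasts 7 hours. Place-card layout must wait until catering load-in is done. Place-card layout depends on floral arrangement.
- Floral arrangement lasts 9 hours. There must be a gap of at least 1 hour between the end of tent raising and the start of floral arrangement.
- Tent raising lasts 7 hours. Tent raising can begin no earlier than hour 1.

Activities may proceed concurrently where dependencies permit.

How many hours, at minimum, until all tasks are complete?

Tent raising waits on its own release at hour 1, so it starts at hour 1 and finishes at 1 + 7 = hour 8.
Floral arrangement cannot begin until tent raising (finishes hour 8, plus 1-hour gap → hour 9). It runs from hour 9 to 9 + 9 = hour 18.
Catering load-in cannot start until floral arrangement (finishes hour 18, plus 2-hour gap → hour 20); tent raising (finishes hour 8). The controlling bound is hour 20, so catering load-in finishes at 20 + 9 = hour 29.
Place-card layout has to wait for catering load-in (finishes hour 29); floral arrangement (finishes hour 18). The latest of these is hour 29, so place-card layout runs hour 29 to 29 + 7 = hour 36.
For the final walkthrough: place-card layout (finishes hour 36); catering load-in (finishes hour 29); tent raising (finishes hour 8). Taking the maximum gives a start of hour 36, and it finishes at 36 + 4 = hour 40.
All tasks are finished once the last one completes. Finish times: Tent raising at 8, Floral arrangement at 18, Catering load-in at 29, Place-card layout at 36, The final walkthrough at 40. The latest is hour 40.

40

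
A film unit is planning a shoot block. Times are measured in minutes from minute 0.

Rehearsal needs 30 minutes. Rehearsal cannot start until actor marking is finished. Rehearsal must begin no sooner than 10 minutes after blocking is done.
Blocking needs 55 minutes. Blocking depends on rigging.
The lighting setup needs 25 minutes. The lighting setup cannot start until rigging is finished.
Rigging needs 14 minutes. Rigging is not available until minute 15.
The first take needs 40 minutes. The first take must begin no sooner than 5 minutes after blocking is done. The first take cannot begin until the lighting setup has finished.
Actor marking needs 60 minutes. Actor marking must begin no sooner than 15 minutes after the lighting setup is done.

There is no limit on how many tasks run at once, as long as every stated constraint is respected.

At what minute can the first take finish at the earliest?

129

After its own release at minute 15, rigging can start at minute 15 and finishes at minute 29.
After rigging (finishes minute 29), blocking can start at minute 29 and finishes at minute 84.
The lighting setup waits on rigging (finishes minute 29), so it starts at minute 29 and finishes at 29 + 25 = minute 54.
The first take cannot start until blocking (finishes minute 84, plus 5-minute gap → minute 89); the lighting setup (finishes minute 54). The controlling bound is minute 89, so the first take finishes at 89 + 40 = minute 129.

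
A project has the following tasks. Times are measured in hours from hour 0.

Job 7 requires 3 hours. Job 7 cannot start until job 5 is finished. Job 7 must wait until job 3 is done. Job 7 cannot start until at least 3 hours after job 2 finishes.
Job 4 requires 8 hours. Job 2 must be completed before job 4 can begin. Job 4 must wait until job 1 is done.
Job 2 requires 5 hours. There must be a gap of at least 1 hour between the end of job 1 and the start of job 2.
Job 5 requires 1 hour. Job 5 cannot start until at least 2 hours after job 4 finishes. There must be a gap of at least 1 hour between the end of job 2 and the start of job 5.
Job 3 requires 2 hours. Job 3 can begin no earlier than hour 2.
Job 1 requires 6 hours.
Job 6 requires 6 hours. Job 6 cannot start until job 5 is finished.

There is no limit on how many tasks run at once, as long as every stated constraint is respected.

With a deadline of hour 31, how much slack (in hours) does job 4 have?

Job 1 can start immediately at hour 0; it finishes at hour 6.
After job 1 (finishes hour 6, plus 1-hour gap → hour 7), job 2 can start at hour 7 and finishes at hour 12.
For job 4: job 2 (finishes hour 12); job 1 (finishes hour 6). Taking the maximum gives a start of hour 12, and it finishes at 12 + 8 = hour 20.

Working backward from the deadline:
Job 6 has no dependents, so it just needs to finish by hour 31. Starting by 31 − 6 = hour 25 achieves that.
Job 7 has no dependents, so it just needs to finish by hour 31. Starting by 31 − 3 = hour 28 achieves that.
Job 5 must finish in time for job 6 (must start by hour 25); job 7 (must start by hour 28). The tightest is hour 25, so job 5 must start by 25 − 1 = hour 24.
Job 4 feeds into job 5 (must start by hour 24, minus 2-hour gap → hour 22); so job 4 must finish by hour 22 and therefore start by hour 14.
So job 4 can start as early as hour 12 and as late as hour 14, giving 14 − 12 = 2 hours of slack.

2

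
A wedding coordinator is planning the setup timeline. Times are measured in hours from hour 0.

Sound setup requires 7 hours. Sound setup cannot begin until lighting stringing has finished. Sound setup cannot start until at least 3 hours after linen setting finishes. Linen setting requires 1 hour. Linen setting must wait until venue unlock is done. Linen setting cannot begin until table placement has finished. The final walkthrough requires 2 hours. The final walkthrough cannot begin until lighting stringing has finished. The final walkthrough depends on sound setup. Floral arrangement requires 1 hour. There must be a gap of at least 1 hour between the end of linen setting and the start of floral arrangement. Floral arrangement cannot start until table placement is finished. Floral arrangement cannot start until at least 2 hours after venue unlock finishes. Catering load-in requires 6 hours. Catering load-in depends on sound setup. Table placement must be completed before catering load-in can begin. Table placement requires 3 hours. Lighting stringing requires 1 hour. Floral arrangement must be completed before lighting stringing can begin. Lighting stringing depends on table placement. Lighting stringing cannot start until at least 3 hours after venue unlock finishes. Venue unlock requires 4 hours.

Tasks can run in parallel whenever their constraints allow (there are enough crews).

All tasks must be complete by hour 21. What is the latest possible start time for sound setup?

8

Catering load-in has no dependents, so it just needs to finish by hour 21. Starting by 21 − 6 = hour 15 achieves that.
Nothing follows the final walkthrough; the deadline of hour 21 is its only limit. It must start by 21 − 2 = hour 19.
Sound setup has several dependents: catering load-in (must start by hour 15); the final walkthrough (must start by hour 19). The earliest of those limits is hour 15, so sound setup must start by 15 − 7 = hour 8.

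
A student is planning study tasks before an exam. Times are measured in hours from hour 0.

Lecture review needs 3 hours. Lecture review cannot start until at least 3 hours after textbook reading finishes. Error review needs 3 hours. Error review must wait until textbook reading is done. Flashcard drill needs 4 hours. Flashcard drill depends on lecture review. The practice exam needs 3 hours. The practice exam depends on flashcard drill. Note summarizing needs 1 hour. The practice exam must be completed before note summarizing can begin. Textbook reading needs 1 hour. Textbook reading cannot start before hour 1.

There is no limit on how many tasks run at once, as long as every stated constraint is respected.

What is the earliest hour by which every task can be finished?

After its own release at hour 1, textbook reading can start at hour 1 and finishes at hour 2.
Error review waits on textbook reading (finishes hour 2), so it starts at hour 2 and finishes at 2 + 3 = hour 5.
Lecture review waits on textbook reading (finishes hour 2, plus 3-hour gap → hour 5), so it starts at hour 5 and finishes at 5 + 3 = hour 8.
Flashcard drill waits on lecture review (finishes hour 8), so it starts at hour 8 and finishes at 8 + 4 = hour 12.
The practice exam cannot begin until flashcard drill (finishes hour 12). It runs from hour 12 to 12 + 3 = hour 15.
After the practice exam (finishes hour 15), note summarizing can start at hour 15 and finishes at hour 16.
All tasks are finished once the last one completes. Finish times: Textbook reading at 2, Lecture review at 8, Flashcard drill at 12, The practice exam at 15, Error review at 5, Note summarizing at 16. The latest is hour 16.

16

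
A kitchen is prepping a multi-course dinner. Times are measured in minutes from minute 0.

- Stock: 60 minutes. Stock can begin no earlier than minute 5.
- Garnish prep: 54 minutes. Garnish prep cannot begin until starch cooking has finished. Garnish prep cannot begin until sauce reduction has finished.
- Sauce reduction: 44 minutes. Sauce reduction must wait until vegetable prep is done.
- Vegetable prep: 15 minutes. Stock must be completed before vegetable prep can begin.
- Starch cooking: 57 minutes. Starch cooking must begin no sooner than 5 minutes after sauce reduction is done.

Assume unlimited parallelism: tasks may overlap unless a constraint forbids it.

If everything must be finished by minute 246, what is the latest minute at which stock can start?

11

Garnish prep must finish by minute 246; it takes 54 minutes, so it must start by 246 − 54 = minute 192.
Starch cooking must finish before garnish prep (must start by minute 192). With a 57-minute duration, starch cooking must start by 192 − 57 = minute 135.
Sauce reduction feeds starch cooking (must start by minute 135, minus 5-minute gap → minute 130); garnish prep (must start by minute 192). Taking the minimum, sauce reduction must finish by minute 130 and start by 130 − 44 = minute 86.
Vegetable prep feeds into sauce reduction (must start by minute 86); so vegetable prep must finish by minute 86 and therefore start by minute 71.
Stock must finish before vegetable prep (must start by minute 71). With a 60-minute duration, stock must start by 71 − 60 = minute 11.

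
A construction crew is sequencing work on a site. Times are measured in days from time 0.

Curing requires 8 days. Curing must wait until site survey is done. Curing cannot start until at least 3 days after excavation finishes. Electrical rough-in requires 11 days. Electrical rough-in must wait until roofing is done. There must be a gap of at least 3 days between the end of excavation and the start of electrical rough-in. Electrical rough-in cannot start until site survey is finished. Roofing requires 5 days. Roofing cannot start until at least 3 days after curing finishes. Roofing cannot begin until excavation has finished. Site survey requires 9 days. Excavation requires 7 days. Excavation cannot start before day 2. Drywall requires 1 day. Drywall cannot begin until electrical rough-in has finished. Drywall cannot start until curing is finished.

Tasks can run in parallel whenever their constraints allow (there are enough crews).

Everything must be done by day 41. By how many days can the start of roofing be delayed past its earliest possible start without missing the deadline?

Excavation cannot begin until its own release at day 2. It runs from day 2 to 2 + 7 = day 9.
Site survey can start immediately at day 0; it finishes at day 9.
Curing needs all of site survey (finishes day 9); excavation (finishes day 9, plus 3-day gap → day 12). That puts its earliest start at day 12; it finishes at 12 + 8 = day 20.
Roofing has to wait for curing (finishes day 20, plus 3-day gap → day 23); excavation (finishes day 9). The latest of these is day 23, so roofing runs day 23 to 23 + 5 = day 28.

Working backward from the deadline:
Drywall has no dependents, so it just needs to finish by day 41. Starting by 41 − 1 = day 40 achieves that.
Electrical rough-in feeds into drywall (must start by day 40); so electrical rough-in must finish by day 40 and therefore start by day 29.
Since electrical rough-in (must start by day 29) depends on it, roofing must finish by day 29. Backing off its 5-day duration gives a latest start of day 24.
So roofing can start as early as day 23 and as late as day 24, giving 24 − 23 = 1 day of slack.

1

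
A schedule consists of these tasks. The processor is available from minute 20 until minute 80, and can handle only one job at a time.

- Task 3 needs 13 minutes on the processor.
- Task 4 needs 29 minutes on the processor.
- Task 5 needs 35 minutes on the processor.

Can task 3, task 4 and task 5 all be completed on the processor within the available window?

The processor window is 80 − 20 = 60 minutes.
Running back to back, the jobs need 13 + 29 + 35 = 77 minutes on the processor.
Since 77 > 60, they cannot all fit.

No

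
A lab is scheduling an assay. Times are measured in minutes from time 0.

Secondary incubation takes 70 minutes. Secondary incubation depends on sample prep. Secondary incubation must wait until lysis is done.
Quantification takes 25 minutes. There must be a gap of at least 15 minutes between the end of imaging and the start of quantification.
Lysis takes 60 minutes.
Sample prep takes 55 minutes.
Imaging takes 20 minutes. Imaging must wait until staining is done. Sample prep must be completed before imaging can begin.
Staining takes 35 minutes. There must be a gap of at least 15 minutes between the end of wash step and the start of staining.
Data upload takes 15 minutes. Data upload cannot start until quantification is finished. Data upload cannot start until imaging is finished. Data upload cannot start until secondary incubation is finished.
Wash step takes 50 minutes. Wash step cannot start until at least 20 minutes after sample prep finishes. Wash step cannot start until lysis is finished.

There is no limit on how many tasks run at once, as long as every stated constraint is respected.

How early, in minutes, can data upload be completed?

Lysis can start immediately at minute 0; it finishes at minute 60.
Sample prep has no prerequisites, so it starts at minute 0 and finishes at minute 55.
For secondary incubation: sample prep (finishes minute 55); lysis (finishes minute 60). Taking the maximum gives a start of minute 60, and it finishes at 60 + 70 = minute 130.
Wash step has to wait for sample prep (finishes minute 55, plus 20-minute gap → minute 75); lysis (finishes minute 60). The latest of these is minute 75, so wash step runs minute 75 to 75 + 50 = minute 125.
Staining waits on wash step (finishes minute 125, plus 15-minute gap → minute 140), so it starts at minute 140 and finishes at 140 + 35 = minute 175.
Imaging needs all of staining (finishes minute 175); sample prep (finishes minute 55). That puts its earliest start at minute 175; it finishes at 175 + 20 = minute 195.
Quantification waits on imaging (finishes minute 195, plus 15-minute gap → minute 210), so it starts at minute 210 and finishes at 210 + 25 = minute 235.
Data upload needs all of quantification (finishes minute 235); imaging (finishes minute 195); secondary incubation (finishes minute 130). That puts its earliest start at minute 235; it finishes at 235 + 15 = minute 250.

250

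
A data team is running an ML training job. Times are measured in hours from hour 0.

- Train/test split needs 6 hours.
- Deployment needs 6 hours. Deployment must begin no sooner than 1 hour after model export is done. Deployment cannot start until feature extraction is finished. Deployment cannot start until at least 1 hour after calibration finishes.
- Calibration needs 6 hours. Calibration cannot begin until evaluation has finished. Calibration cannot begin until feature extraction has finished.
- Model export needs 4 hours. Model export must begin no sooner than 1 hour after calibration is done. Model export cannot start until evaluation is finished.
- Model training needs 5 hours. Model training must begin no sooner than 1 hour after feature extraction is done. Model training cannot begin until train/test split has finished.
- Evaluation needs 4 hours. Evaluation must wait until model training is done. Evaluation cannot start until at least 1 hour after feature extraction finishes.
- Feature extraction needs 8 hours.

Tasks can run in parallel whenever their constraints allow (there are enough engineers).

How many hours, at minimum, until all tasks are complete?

Train/test split has no prerequisites, so it starts at hour 0 and finishes at hour 6.
Feature extraction can start immediately at hour 0; it finishes at hour 8.
For model training: feature extraction (finishes hour 8, plus 1-hour gap → hour 9); train/test split (finishes hour 6). Taking the maximum gives a start of hour 9, and it finishes at 9 + 5 = hour 14.
Evaluation cannot start until model training (finishes hour 14); feature extraction (finishes hour 8, plus 1-hour gap → hour 9). The controlling bound is hour 14, so evaluation finishes at 14 + 4 = hour 18.
For calibration: evaluation (finishes hour 18); feature extraction (finishes hour 8). Taking the maximum gives a start of hour 18, and it finishes at 18 + 6 = hour 24.
Model export has to wait for calibration (finishes hour 24, plus 1-hour gap → hour 25); evaluation (finishes hour 18). The latest of these is hour 25, so model export runs hour 25 to 25 + 4 = hour 29.
Deployment needs all of model export (finishes hour 29, plus 1-hour gap → hour 30); feature extraction (finishes hour 8); calibration (finishes hour 24, plus 1-hour gap → hour 25). That puts its earliest start at hour 30; it finishes at 30 + 6 = hour 36.
All tasks are finished once the last one completes. Finish times: Feature extraction at 8, Train/test split at 6, Model training at 14, Evaluation at 18, Calibration at 24, Model export at 29, Deployment at 36. The latest is hour 36.

36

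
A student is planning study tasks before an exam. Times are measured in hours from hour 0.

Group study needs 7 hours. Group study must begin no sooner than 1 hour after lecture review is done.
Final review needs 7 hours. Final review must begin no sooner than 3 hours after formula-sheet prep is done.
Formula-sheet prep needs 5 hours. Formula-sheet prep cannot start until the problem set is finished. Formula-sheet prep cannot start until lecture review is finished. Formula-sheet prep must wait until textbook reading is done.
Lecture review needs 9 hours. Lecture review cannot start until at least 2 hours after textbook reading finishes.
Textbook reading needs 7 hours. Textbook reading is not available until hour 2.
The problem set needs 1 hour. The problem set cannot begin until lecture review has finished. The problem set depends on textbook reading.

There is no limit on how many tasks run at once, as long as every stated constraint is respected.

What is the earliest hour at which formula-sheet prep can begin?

21

After its own release at hour 2, textbook reading can start at hour 2 and finishes at hour 9.
Lecture review waits on textbook reading (finishes hour 9, plus 2-hour gap → hour 11), so it starts at hour 11 and finishes at 11 + 9 = hour 20.
The problem set cannot start until lecture review (finishes hour 20); textbook reading (finishes hour 9). The controlling bound is hour 20, so the problem set finishes at 20 + 1 = hour 21.
Formula-sheet prep waits on the problem set (finishes hour 21); lecture review (finishes hour 20); textbook reading (finishes hour 9). The latest of these is hour 21, which is the earliest formula-sheet prep can start.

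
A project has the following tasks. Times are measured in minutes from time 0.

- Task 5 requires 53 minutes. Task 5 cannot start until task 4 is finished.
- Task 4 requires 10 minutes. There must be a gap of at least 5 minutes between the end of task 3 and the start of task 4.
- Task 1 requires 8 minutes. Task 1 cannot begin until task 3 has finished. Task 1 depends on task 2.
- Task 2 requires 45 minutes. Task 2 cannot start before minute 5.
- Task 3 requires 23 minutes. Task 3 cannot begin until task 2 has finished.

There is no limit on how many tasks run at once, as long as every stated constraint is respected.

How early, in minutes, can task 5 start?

88

Task 2 cannot begin until its own release at minute 5. It runs from minute 5 to 5 + 45 = minute 50.
After task 2 (finishes minute 50), task 3 can start at minute 50 and finishes at minute 73.
After task 3 (finishes minute 73, plus 5-minute gap → minute 78), task 4 can start at minute 78 and finishes at minute 88.
Task 5 waits on task 4 (finishes minute 88), so the earliest it can start is minute 88.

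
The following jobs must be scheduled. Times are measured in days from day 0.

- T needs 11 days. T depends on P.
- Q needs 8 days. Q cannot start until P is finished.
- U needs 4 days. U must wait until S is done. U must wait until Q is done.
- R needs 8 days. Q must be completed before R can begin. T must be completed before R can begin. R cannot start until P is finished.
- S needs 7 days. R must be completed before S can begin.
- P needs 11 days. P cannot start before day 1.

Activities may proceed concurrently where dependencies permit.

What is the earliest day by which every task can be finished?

42

After its own release at day 1, P can start at day 1 and finishes at day 12.
T cannot begin until P (finishes day 12). It runs from day 12 to 12 + 11 = day 23.
Q cannot begin until P (finishes day 12). It runs from day 12 to 12 + 8 = day 20.
R cannot start until Q (finishes day 20); T (finishes day 23); P (finishes day 12). The controlling bound is day 23, so R finishes at 23 + 8 = day 31.
S waits on R (finishes day 31), so it starts at day 31 and finishes at 31 + 7 = day 38.
For U: S (finishes day 38); Q (finishes day 20). Taking the maximum gives a start of day 38, and it finishes at 38 + 4 = day 42.
All tasks are finished once the last one completes. Finish times: P at 12, Q at 20, R at 31, S at 38, T at 23, U at 42. The latest is day 42.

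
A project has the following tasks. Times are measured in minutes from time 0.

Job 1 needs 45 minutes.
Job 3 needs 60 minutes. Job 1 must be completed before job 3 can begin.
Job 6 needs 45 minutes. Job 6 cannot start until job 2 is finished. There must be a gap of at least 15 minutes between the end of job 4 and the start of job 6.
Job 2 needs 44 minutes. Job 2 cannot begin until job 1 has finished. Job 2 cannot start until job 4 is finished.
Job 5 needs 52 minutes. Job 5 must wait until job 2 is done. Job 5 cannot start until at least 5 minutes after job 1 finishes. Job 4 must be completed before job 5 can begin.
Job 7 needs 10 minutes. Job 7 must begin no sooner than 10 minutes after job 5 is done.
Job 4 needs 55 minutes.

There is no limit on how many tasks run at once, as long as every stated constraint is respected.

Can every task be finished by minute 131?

Job 4 has no prerequisites, so it starts at minute 0 and finishes at minute 55.
Job 1 has no prerequisites, so it starts at minute 0 and finishes at minute 45.
Job 3 waits on job 1 (finishes minute 45), so it starts at minute 45 and finishes at 45 + 60 = minute 105.
Job 2 has to wait for job 1 (finishes minute 45); job 4 (finishes minute 55). The latest of these is minute 55, so job 2 runs minute 55 to 55 + 44 = minute 99.
Job 6 needs all of job 2 (finishes minute 99); job 4 (finishes minute 55, plus 15-minute gap → minute 70). That puts its earliest start at minute 99; it finishes at 99 + 45 = minute 144.
Job 5 needs all of job 2 (finishes minute 99); job 1 (finishes minute 45, plus 5-minute gap → minute 50); job 4 (finishes minute 55). That puts its earliest start at minute 99; it finishes at 99 + 52 = minute 151.
Job 7 waits on job 5 (finishes minute 151, plus 10-minute gap → minute 161), so it starts at minute 161 and finishes at 161 + 10 = minute 171.
The earliest everything can be done is minute 171, which is after the deadline of 131, so it is not possible.

No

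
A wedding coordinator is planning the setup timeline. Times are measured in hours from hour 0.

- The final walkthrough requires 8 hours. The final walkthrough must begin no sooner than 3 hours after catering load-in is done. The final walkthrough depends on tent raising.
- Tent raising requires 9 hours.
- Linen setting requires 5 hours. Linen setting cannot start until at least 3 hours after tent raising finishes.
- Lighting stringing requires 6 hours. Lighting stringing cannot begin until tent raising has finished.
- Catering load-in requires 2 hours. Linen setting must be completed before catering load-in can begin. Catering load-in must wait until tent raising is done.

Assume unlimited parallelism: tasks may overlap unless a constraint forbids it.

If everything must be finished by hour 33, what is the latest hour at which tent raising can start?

Nothing follows the final walkthrough; the deadline of hour 33 is its only limit. It must start by 33 − 8 = hour 25.
Since the final walkthrough (must start by hour 25, minus 3-hour gap → hour 22) depends on it, catering load-in must finish by hour 22. Backing off its 2-hour duration gives a latest start of hour 20.
Linen setting feeds into catering load-in (must start by hour 20); so linen setting must finish by hour 20 and therefore start by hour 15.
Lighting stringing must finish by hour 33; it takes 6 hours, so it must start by 33 − 6 = hour 27.
Tent raising must finish in time for linen setting (must start by hour 15, minus 3-hour gap → hour 12); lighting stringing (must start by hour 27); catering load-in (must start by hour 20); the final walkthrough (must start by hour 25). The tightest is hour 12, so tent raising must start by 12 − 9 = hour 3.

3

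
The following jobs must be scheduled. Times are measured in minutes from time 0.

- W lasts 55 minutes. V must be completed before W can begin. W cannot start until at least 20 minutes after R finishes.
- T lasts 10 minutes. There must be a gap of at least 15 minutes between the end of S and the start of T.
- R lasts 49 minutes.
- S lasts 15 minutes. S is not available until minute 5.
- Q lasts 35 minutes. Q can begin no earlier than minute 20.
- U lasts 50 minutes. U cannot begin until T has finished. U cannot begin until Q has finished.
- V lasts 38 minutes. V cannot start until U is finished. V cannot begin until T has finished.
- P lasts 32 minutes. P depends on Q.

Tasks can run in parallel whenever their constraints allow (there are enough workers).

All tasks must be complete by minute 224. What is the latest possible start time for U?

81

W must finish by minute 224; it takes 55 minutes, so it must start by 224 − 55 = minute 169.
Since W (must start by minute 169) depends on it, V must finish by minute 169. Backing off its 38-minute duration gives a latest start of minute 131.
U feeds into V (must start by minute 131); so U must finish by minute 131 and therefore start by minute 81.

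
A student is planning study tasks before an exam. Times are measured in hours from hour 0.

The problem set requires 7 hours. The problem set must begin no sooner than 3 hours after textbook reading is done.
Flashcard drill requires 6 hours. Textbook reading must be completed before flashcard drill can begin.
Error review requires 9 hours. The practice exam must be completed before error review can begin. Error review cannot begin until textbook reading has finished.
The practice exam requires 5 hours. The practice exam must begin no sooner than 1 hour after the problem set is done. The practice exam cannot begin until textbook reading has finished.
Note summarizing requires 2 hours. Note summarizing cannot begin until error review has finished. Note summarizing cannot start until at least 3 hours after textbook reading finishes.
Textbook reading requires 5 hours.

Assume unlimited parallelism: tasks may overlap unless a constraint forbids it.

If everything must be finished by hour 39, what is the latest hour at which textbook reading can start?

7

Note summarizing must finish by hour 39; it takes 2 hours, so it must start by 39 − 2 = hour 37.
Error review feeds into note summarizing (must start by hour 37); so error review must finish by hour 37 and therefore start by hour 28.
Since error review (must start by hour 28) depends on it, the practice exam must finish by hour 28. Backing off its 5-hour duration gives a latest start of hour 23.
The problem set must finish before the practice exam (must start by hour 23, minus 1-hour gap → hour 22). With a 7-hour duration, the problem set must start by 22 − 7 = hour 15.
To finish by hour 39, flashcard drill (duration 6) must start no later than hour 33.
Textbook reading feeds the problem set (must start by hour 15, minus 3-hour gap → hour 12); flashcard drill (must start by hour 33); the practice exam (must start by hour 23); error review (must start by hour 28); note summarizing (must start by hour 37, minus 3-hour gap → hour 34). Taking the minimum, textbook reading must finish by hour 12 and start by 12 − 5 = hour 7.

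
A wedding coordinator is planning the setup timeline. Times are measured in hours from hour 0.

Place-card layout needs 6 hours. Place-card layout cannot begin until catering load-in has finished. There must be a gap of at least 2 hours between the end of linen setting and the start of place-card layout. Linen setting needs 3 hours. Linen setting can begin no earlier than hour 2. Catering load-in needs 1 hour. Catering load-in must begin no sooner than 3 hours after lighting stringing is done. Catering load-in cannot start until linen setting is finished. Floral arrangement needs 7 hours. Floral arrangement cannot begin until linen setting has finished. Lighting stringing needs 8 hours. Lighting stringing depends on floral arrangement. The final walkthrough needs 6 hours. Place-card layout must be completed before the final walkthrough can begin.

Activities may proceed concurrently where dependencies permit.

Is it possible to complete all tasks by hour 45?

Yes

Linen setting cannot begin until its own release at hour 2. It runs from hour 2 to 2 + 3 = hour 5.
Floral arrangement cannot begin until linen setting (finishes hour 5). It runs from hour 5 to 5 + 7 = hour 12.
After floral arrangement (finishes hour 12), lighting stringing can start at hour 12 and finishes at hour 20.
Catering load-in has to wait for lighting stringing (finishes hour 20, plus 3-hour gap → hour 23); linen setting (finishes hour 5). The latest of these is hour 23, so catering load-in runs hour 23 to 23 + 1 = hour 24.
Place-card layout has to wait for catering load-in (finishes hour 24); linen setting (finishes hour 5, plus 2-hour gap → hour 7). The latest of these is hour 24, so place-card layout runs hour 24 to 24 + 6 = hour 30.
The final walkthrough cannot begin until place-card layout (finishes hour 30). It runs from hour 30 to 30 + 6 = hour 36.
Every task is finished by hour 36, which is no later than the deadline of 45, so the schedule is feasible.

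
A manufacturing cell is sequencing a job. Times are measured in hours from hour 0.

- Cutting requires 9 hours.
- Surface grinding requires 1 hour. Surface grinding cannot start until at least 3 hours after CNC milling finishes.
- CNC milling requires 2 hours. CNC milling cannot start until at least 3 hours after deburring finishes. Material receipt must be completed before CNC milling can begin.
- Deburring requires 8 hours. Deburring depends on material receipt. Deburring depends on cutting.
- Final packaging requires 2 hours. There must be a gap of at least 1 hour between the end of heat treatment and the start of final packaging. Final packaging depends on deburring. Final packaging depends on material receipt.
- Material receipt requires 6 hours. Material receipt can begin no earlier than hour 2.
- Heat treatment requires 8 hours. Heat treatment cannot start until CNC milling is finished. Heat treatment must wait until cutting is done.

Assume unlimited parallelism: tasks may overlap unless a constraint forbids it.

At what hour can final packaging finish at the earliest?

Cutting has no prerequisites, so it starts at hour 0 and finishes at hour 9.
Material receipt waits on its own release at hour 2, so it starts at hour 2 and finishes at 2 + 6 = hour 8.
Deburring needs all of material receipt (finishes hour 8); cutting (finishes hour 9). That puts its earliest start at hour 9; it finishes at 9 + 8 = hour 17.
CNC milling cannot start until deburring (finishes hour 17, plus 3-hour gap → hour 20); material receipt (finishes hour 8). The controlling bound is hour 20, so CNC milling finishes at 20 + 2 = hour 22.
Heat treatment has to wait for CNC milling (finishes hour 22); cutting (finishes hour 9). The latest of these is hour 22, so heat treatment runs hour 22 to 22 + 8 = hour 30.
Final packaging needs all of heat treatment (finishes hour 30, plus 1-hour gap → hour 31); deburring (finishes hour 17); material receipt (finishes hour 8). That puts its earliest start at hour 31; it finishes at 31 + 2 = hour 33.

33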